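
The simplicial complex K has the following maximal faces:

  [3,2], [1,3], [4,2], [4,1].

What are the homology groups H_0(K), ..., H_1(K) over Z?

H_0 ≅ Z,  H_1 ≅ Z.

Take the total order 1 < 2 < 3 < 4 on the vertex set. Then K (dimension 1) consists of the simplices:

  0-simplices (4): [1], [2], [3], [4]
  1-simplices (4): [1,3], [1,4], [2,3], [2,4]

so the chain groups are C_0 ≅ Z^4, C_1 ≅ Z^4.

The boundary map ∂_1: C_1 → C_0 maps an edge to its endpoints' difference, ∂[p,q] = q − p. For instance
  ∂[2,3] = [3] − [2].
This gives a 4×4 integer matrix of rank 3; reducing to Smith normal form yields diagonal entries (1,1,1).

From H_k ≅ ker(∂_k) / im(∂_{k+1}) we obtain:

  H_0: rank C_0 − rank ∂_1 = 4 − 3 = 1, and the invariant factors of ∂_1 are all 1, so H_0 = Z.
  H_1: rank ker ∂_1 − rank ∂_2 = (4 − 3) − 0 = 1, and there is no ∂_2, so H_1 = Z.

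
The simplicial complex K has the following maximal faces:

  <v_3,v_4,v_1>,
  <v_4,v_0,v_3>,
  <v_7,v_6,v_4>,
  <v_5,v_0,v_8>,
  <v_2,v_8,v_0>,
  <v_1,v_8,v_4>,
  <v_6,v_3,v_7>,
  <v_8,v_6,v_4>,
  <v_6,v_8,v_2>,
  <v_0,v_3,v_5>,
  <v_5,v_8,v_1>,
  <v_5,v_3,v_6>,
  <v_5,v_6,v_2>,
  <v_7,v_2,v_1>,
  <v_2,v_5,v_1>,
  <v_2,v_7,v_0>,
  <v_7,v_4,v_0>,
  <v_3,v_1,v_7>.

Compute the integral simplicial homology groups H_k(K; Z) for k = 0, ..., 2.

Order the vertices as v_0 < v_1 < v_2 < v_3 < v_4 < v_5 < v_6 < v_7 < v_8. Listing each simplex with vertices in this order, K has dimension 2 with simplices:

  0-simplices (9): [v_0], [v_1], [v_2], [v_3], [v_4], [v_5], [v_6], [v_7], [v_8]
  1-simplices (27): (27 of them)
  2-simplices (18): (18 of them)

giving chain groups C_0 ≅ Z^9, C_1 ≅ Z^27, C_2 ≅ Z^18.

∂_1: C_1 → C_0 is given by ∂[p,q] = [q] − [p]. For instance
  ∂[v_0,v_4] = [v_4] − [v_0].
This gives a 9×27 integer matrix of rank 8; reducing to Smith normal form yields diagonal entries (1,1,1,1,1,1,1,1).

∂_2: C_2 → C_1 maps a triangle to the signed sum of its edges. For instance
  ∂[v_0,v_3,v_4] = [v_3,v_4] − [v_0,v_4] + [v_0,v_3],
  ∂[v_1,v_5,v_8] = [v_5,v_8] − [v_1,v_8] + [v_1,v_5].
The 27×18 boundary matrix has rank 18 and Smith normal form diag(1,1,1,1,1,1,1,1,1,1,1,1,1,1,1,1,1,2).

Computing H_k = (kernel of ∂_k) / (image of ∂_{k+1}):

  H_0: rank C_0 − rank ∂_1 = 9 − 8 = 1, and the invariant factors of ∂_1 are all 1, so H_0 = Z.
  H_1: rank ker ∂_1 − rank ∂_2 = (27 − 8) − 18 = 1, and ∂_2 has invariant factor 2 > 1, so H_1 = Z ⊕ Z/2Z.
  H_2: rank ker ∂_2 − rank ∂_3 = (18 − 18) − 0 = 0, and there is no ∂_3, so H_2 = 0.

(K is a triangulation of the Klein bottle.)

H_0 ≅ Z,  H_1 ≅ Z ⊕ Z/2Z,  H_2 = 0.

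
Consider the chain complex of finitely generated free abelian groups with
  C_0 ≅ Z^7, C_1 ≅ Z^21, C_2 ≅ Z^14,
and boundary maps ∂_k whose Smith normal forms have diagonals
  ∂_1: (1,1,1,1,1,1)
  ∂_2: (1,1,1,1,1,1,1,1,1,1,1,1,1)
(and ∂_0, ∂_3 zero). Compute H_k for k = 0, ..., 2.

H_0 ≅ Z,  H_1 ≅ Z^2,  H_2 ≅ Z.

H_0: b_0 = 7 − 0 − 6 = 1; torsion from ∂_1 factors > 1: none. So H_0 ≅ Z.
H_1: b_1 = 21 − 6 − 13 = 2; torsion from ∂_2 factors > 1: none. So H_1 ≅ Z^2.
H_2: b_2 = 14 − 13 − 0 = 1; torsion from ∂_3 factors > 1: none. So H_2 ≅ Z.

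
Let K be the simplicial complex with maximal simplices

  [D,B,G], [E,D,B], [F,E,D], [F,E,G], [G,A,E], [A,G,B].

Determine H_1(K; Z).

Fix the vertex order A < B < D < E < F < G and write every simplex with vertices in increasing order. Then dim K = 2 and the simplices of K are:

  0-simplices (6): A, B, D, E, F, G
  1-simplices (12): AB, AE, AG, BD, BE, BG, DE, DF, DG, EF, EG, FG
  2-simplices (6): ABG, AEG, BDE, BDG, DEF, EFG

Hence C_0 ≅ Z^6, C_1 ≅ Z^12, C_2 ≅ Z^6.

∂_1: C_1 → C_0 is given by ∂[p,q] = [q] − [p].
As a 6×12 matrix over Z this has rank 5, with invariant factors (1,1,1,1,1).

Boundary ∂_2: C_2 → C_1 acts by ∂[p,q,r] = [q,r] − [p,r] + [p,q]. For instance
  ∂BDE = DE − BE + BD,
  ∂AEG = EG − AG + AE.
As a 12×6 matrix over Z this has rank 6, with invariant factors (1,1,1,1,1,1).

From H_k ≅ ker(∂_k) / im(∂_{k+1}) we obtain:

  H_1: rank ker ∂_1 − rank ∂_2 = (12 − 5) − 6 = 1, and the invariant factors of ∂_2 are all 1, so H_1 = Z.

H_1 ≅ Z.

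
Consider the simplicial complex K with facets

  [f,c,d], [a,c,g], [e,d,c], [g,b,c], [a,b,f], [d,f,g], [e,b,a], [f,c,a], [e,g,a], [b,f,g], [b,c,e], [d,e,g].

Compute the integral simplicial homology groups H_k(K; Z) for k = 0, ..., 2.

Order the vertices as a < b < c < d < e < f < g. Listing each simplex with vertices in this order, K has dimension 2 with simplices:

  0-simplices (7): a, b, c, d, e, f, g
  1-simplices (18): ab, ac, ae, af, ag, bc, be, bf, bg, cd, ce, cf, cg, de, df, dg, eg, fg
  2-simplices (12): abe, abf, acf, acg, aeg, bce, bcg, bfg, cde, cdf, deg, dfg

Hence C_0 ≅ Z^7, C_1 ≅ Z^18, C_2 ≅ Z^12.

∂_1: C_1 → C_0 sends each edge [p,q] (with p < q) to q − p. For instance
  ∂dg = g − d.
The 7×18 boundary matrix has rank 6 and Smith normal form diag(1,1,1,1,1,1).

The boundary map ∂_2: C_2 → C_1 maps a triangle to the signed sum of its edges. For instance
  ∂aeg = eg − ag + ae,
  ∂cde = de − ce + cd.
This gives a 18×12 integer matrix of rank 12; reducing to Smith normal form yields diagonal entries (1,1,1,1,1,1,1,1,1,1,1,2).

Computing H_k = (kernel of ∂_k) / (image of ∂_{k+1}):

  H_0: rank C_0 − rank ∂_1 = 7 − 6 = 1, and the invariant factors of ∂_1 are all 1, so H_0 ≅ Z.
  H_1: rank ker ∂_1 − rank ∂_2 = (18 − 6) − 12 = 0, and ∂_2 has invariant factor 2 > 1, so H_1 ≅ Z/2.
  H_2: rank ker ∂_2 − rank ∂_3 = (12 − 12) − 0 = 0, and there is no ∂_3, so H_2 ≅ 0.

As a check, the Euler characteristic is 7 − 18 + 12 = 1, which agrees with 1 − 0 + 0 = 1.

H_0 = Z,  H_1 = Z/2,  H_2 = 0.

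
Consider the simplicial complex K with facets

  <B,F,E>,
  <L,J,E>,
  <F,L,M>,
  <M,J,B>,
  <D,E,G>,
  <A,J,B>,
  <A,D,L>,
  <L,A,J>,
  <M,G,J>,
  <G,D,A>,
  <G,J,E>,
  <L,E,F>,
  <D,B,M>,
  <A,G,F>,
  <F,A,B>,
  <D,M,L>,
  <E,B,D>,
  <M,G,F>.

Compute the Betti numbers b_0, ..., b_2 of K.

b_0 = 1, b_1 = 2, b_2 = 1.

Order the vertices as A < B < D < E < F < G < J < L < M. Listing each simplex with vertices in this order, K has dimension 2 with simplices:

  0-simplices (9): A, B, D, E, F, G, J, L, M
  1-simplices (27): AB, AD, AF, AG, AJ, AL, BD, BE, BF, BJ, BM, DE, DG, DL, DM, EF, EG, EJ, EL, FG, FL, FM, GJ, GM, JL, JM, LM
  2-simplices (18): ABF, ABJ, ADG, ADL, AFG, AJL, BDE, BDM, BEF, BJM, DEG, DLM, EFL, EGJ, EJL, FGM, FLM, GJM

so the chain groups are C_0 ≅ Z^9, C_1 ≅ Z^27, C_2 ≅ Z^18.

∂_1: C_1 → C_0 is given by ∂[p,q] = [q] − [p].
The resulting 9×27 matrix has rank 8, and its Smith normal form has invariant factors (1,1,1,1,1,1,1,1).

Boundary ∂_2: C_2 → C_1 maps a triangle to the signed sum of its edges. For instance
  ∂AFG = FG − AG + AF,
  ∂ADL = DL − AL + AD.
As a 27×18 matrix over Z this has rank 17, with invariant factors (1,1,1,1,1,1,1,1,1,1,1,1,1,1,1,1,1).

Reading off H_k = ker ∂_k / im ∂_{k+1}:

  H_0: rank C_0 − rank ∂_1 = 9 − 8 = 1, and the invariant factors of ∂_1 are all 1, so H_0 ≅ Z.
  H_1: rank ker ∂_1 − rank ∂_2 = (27 − 8) − 17 = 2, and the invariant factors of ∂_2 are all 1, so H_1 ≅ Z^2.
  H_2: rank ker ∂_2 − rank ∂_3 = (18 − 17) − 0 = 1, and there is no ∂_3, so H_2 ≅ Z.

As a check, the Euler characteristic is 9 − 27 + 18 = 0, which agrees with 1 − 2 + 1 = 0.

Hence the Betti numbers are b_0 = 1, b_1 = 2, b_2 = 1.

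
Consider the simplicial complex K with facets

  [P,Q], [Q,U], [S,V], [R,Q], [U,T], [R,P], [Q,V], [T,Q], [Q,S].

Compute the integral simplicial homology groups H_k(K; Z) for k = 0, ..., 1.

Take the total order P < Q < R < S < T < U < V on the vertex set. Then K (dimension 1) consists of the simplices:

  0-simplices (7): P, Q, R, S, T, U, V
  1-simplices (9): PQ, PR, QR, QS, QT, QU, QV, SV, TU

so the chain groups are C_0 ≅ Z^7, C_1 ≅ Z^9.

The boundary map ∂_1: C_1 → C_0 maps an edge to its endpoints' difference, ∂[p,q] = q − p. For instance
  ∂QU = U − Q.
The 7×9 boundary matrix has rank 6 and Smith normal form diag(1,1,1,1,1,1).

From H_k ≅ ker(∂_k) / im(∂_{k+1}) we obtain:

  H_0: rank C_0 − rank ∂_1 = 7 − 6 = 1, and the invariant factors of ∂_1 are all 1, so H_0 = Z.
  H_1: rank ker ∂_1 − rank ∂_2 = (9 − 6) − 0 = 3, and there is no ∂_2, so H_1 = Z^3.

As a check, the Euler characteristic is 7 − 9 = -2, which agrees with 1 − 3 = -2.

H_0 = Z,  H_1 = Z^3.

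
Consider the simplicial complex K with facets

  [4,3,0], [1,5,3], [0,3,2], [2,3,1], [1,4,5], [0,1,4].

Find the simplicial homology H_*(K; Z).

H_0 = Z,  H_1 = Z,  H_2 = 0.

Take the total order 0 < 1 < 2 < 3 < 4 < 5 on the vertex set. Then K (dimension 2) consists of the simplices:

  0-simplices (6): [0], [1], [2], [3], [4], [5]
  1-simplices (12): [0,1], [0,2], [0,3], [0,4], [1,2], [1,3], [1,4], [1,5], [2,3], [3,4], [3,5], [4,5]
  2-simplices (6): [0,1,4], [0,2,3], [0,3,4], [1,2,3], [1,3,5], [1,4,5]

giving chain groups C_0 ≅ Z^6, C_1 ≅ Z^12, C_2 ≅ Z^6.

Boundary ∂_1: C_1 → C_0 maps an edge to its endpoints' difference, ∂[p,q] = q − p.
The 6×12 boundary matrix has rank 5 and Smith normal form diag(1,1,1,1,1).

∂_2: C_2 → C_1 maps a triangle to the signed sum of its edges. For instance
  ∂[1,4,5] = [4,5] − [1,5] + [1,4],
  ∂[0,1,4] = [1,4] − [0,4] + [0,1].
This gives a 12×6 integer matrix of rank 6; reducing to Smith normal form yields diagonal entries (1,1,1,1,1,1).

Computing H_k = (kernel of ∂_k) / (image of ∂_{k+1}):

  H_0: rank C_0 − rank ∂_1 = 6 − 5 = 1, and the invariant factors of ∂_1 are all 1, so H_0 ≅ Z.
  H_1: rank ker ∂_1 − rank ∂_2 = (12 − 5) − 6 = 1, and the invariant factors of ∂_2 are all 1, so H_1 ≅ Z.
  H_2: rank ker ∂_2 − rank ∂_3 = (6 − 6) − 0 = 0, and there is no ∂_3, so H_2 ≅ 0.

As a check, the Euler characteristic is 6 − 12 + 6 = 0, which agrees with 1 − 1 + 0 = 0.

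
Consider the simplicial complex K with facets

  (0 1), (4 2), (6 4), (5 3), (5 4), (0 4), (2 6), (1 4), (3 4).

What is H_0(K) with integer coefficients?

H_0 ≅ Z.

We work with the vertex ordering 0 < 1 < 2 < 3 < 4 < 5 < 6. The simplices of K, each written with vertices in increasing order, are:

  0-simplices (7): [0], [1], [2], [3], [4], [5], [6]
  1-simplices (9): [0,1], [0,4], [1,4], [2,4], [2,6], [3,4], [3,5], [4,5], [4,6]

giving chain groups C_0 ≅ Z^7, C_1 ≅ Z^9.

Boundary ∂_1: C_1 → C_0 is given by ∂[p,q] = [q] − [p]. For instance
  ∂[3,5] = [5] − [3].
The 7×9 boundary matrix has rank 6 and Smith normal form diag(1,1,1,1,1,1).

From H_k ≅ ker(∂_k) / im(∂_{k+1}) we obtain:

  H_0: rank C_0 − rank ∂_1 = 7 − 6 = 1, and the invariant factors of ∂_1 are all 1, so H_0 ≅ Z.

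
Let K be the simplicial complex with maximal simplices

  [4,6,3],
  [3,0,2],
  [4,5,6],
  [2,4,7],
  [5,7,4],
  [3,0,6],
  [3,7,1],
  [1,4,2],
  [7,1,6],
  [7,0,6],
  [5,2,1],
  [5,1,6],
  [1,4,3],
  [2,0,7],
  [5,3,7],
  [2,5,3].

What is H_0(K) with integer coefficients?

Take the total order 0 < 1 < 2 < 3 < 4 < 5 < 6 < 7 on the vertex set. Then K (dimension 2) consists of the simplices:

  0-simplices (8): [0], [1], [2], [3], [4], [5], [6], [7]
  1-simplices (24): (24 of them)
  2-simplices (16): [0,2,3], [0,2,7], [0,3,6], [0,6,7], [1,2,4], [1,2,5], [1,3,4], [1,3,7], [1,5,6], [1,6,7], [2,3,5], [2,4,7], [3,4,6], [3,5,7], [4,5,6], [4,5,7]

so the chain groups are C_0 ≅ Z^8, C_1 ≅ Z^24, C_2 ≅ Z^16.

The boundary map ∂_1: C_1 → C_0 maps an edge to its endpoints' difference, ∂[p,q] = q − p. For instance
  ∂[0,6] = [6] − [0].
The 8×24 boundary matrix has rank 7 and Smith normal form diag(1,1,1,1,1,1,1).

The boundary map ∂_2: C_2 → C_1 sends each 2-simplex [p,q,r] to [q,r] − [p,r] + [p,q]. For instance
  ∂[4,5,6] = [5,6] − [4,6] + [4,5],
  ∂[0,2,7] = [2,7] − [0,7] + [0,2].
This gives a 24×16 integer matrix of rank 15; reducing to Smith normal form yields diagonal entries (1,1,1,1,1,1,1,1,1,1,1,1,1,1,1).

Now H_k = ker ∂_k / im ∂_{k+1}, so:

  H_0: rank C_0 − rank ∂_1 = 8 − 7 = 1, and the invariant factors of ∂_1 are all 1, so H_0 ≅ Z.

(K is a triangulation of the torus T^2.)

H_0 = Z.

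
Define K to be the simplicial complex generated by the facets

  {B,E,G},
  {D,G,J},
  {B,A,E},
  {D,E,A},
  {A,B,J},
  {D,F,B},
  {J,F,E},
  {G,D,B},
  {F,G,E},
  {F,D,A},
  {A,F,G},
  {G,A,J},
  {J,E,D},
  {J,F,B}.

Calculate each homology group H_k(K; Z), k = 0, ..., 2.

H_0 = Z,  H_1 = Z^2,  H_2 = Z.

Order the vertices as A < B < D < E < F < G < J. Listing each simplex with vertices in this order, K has dimension 2 with simplices:

  0-simplices (7): A, B, D, E, F, G, J
  1-simplices (21): AB, AD, AE, AF, AG, AJ, BD, BE, BF, BG, BJ, DE, DF, DG, DJ, EF, EG, EJ, FG, FJ, GJ
  2-simplices (14): ABE, ABJ, ADE, ADF, AFG, AGJ, BDF, BDG, BEG, BFJ, DEJ, DGJ, EFG, EFJ

so the chain groups are C_0 ≅ Z^7, C_1 ≅ Z^21, C_2 ≅ Z^14.

∂_1: C_1 → C_0 is given by ∂[p,q] = [q] − [p]. For instance
  ∂BE = E − B.
The resulting 7×21 matrix has rank 6, and its Smith normal form has invariant factors (1,1,1,1,1,1).

Boundary ∂_2: C_2 → C_1 acts by ∂[p,q,r] = [q,r] − [p,r] + [p,q]. For instance
  ∂ADF = DF − AF + AD,
  ∂AFG = FG − AG + AF.
This gives a 21×14 integer matrix of rank 13; reducing to Smith normal form yields diagonal entries (1,1,1,1,1,1,1,1,1,1,1,1,1).

Now H_k = ker ∂_k / im ∂_{k+1}, so:

  H_0: rank C_0 − rank ∂_1 = 7 − 6 = 1, and the invariant factors of ∂_1 are all 1, so H_0 = Z.
  H_1: rank ker ∂_1 − rank ∂_2 = (21 − 6) − 13 = 2, and the invariant factors of ∂_2 are all 1, so H_1 = Z^2.
  H_2: rank ker ∂_2 − rank ∂_3 = (14 − 13) − 0 = 1, and there is no ∂_3, so H_2 = Z.

As a check, the Euler characteristic is 7 − 21 + 14 = 0, which agrees with 1 − 2 + 1 = 0.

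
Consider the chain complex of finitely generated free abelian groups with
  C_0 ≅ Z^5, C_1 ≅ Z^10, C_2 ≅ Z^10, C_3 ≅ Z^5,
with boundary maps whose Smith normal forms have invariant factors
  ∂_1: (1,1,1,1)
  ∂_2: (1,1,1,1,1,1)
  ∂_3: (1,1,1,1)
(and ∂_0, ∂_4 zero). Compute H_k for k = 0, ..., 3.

H_0 ≅ Z,  H_1 = 0,  H_2 = 0,  H_3 ≅ Z.

H_0: b_0 = 5 − 0 − 4 = 1; torsion from ∂_1 factors > 1: none. So H_0 ≅ Z.
H_1: b_1 = 10 − 4 − 6 = 0; torsion from ∂_2 factors > 1: none. So H_1 ≅ 0.
H_2: b_2 = 10 − 6 − 4 = 0; torsion from ∂_3 factors > 1: none. So H_2 ≅ 0.
H_3: b_3 = 5 − 4 − 0 = 1; torsion from ∂_4 factors > 1: none. So H_3 ≅ Z.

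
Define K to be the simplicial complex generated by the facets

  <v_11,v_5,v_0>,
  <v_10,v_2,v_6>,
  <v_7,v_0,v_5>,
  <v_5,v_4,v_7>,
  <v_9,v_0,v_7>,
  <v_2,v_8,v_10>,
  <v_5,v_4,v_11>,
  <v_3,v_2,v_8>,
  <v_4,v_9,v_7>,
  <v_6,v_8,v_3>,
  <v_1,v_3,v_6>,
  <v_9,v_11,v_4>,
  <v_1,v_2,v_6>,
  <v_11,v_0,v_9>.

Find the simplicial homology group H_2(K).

Order the vertices as v_0 < v_1 < v_2 < v_3 < v_4 < v_5 < v_6 < v_7 < v_8 < v_9 < v_10 < v_11. Listing each simplex with vertices in this order, K has dimension 2 with simplices:

  0-simplices (12): [v_0], [v_1], [v_2], [v_3], [v_4], [v_5], [v_6], [v_7], [v_8], [v_9], [v_10], [v_11]
  1-simplices (24): (24 of them)
  2-simplices (14): (14 of them)

giving chain groups C_0 ≅ Z^12, C_1 ≅ Z^24, C_2 ≅ Z^14.

∂_1: C_1 → C_0 is given by ∂[p,q] = [q] − [p].
The 12×24 boundary matrix has rank 10 and Smith normal form diag(1,1,1,1,1,1,1,1,1,1).

The boundary map ∂_2: C_2 → C_1 acts by ∂[p,q,r] = [q,r] − [p,r] + [p,q]. For instance
  ∂[v_2,v_3,v_8] = [v_3,v_8] − [v_2,v_8] + [v_2,v_3],
  ∂[v_3,v_6,v_8] = [v_6,v_8] − [v_3,v_8] + [v_3,v_6].
The 24×14 boundary matrix has rank 13 and Smith normal form diag(1,1,1,1,1,1,1,1,1,1,1,1,1).

From H_k ≅ ker(∂_k) / im(∂_{k+1}) we obtain:

  H_2: rank ker ∂_2 − rank ∂_3 = (14 − 13) − 0 = 1, and there is no ∂_3, so H_2 = Z.

H_2 = Z.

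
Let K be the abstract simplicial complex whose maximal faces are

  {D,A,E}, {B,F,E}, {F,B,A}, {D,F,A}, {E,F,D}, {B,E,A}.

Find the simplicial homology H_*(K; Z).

H_0 ≅ Z,  H_1 = 0,  H_2 ≅ Z.

Fix the vertex order A < B < D < E < F and write every simplex with vertices in increasing order. Then dim K = 2 and the simplices of K are:

  0-simplices (5): A, B, D, E, F
  1-simplices (9): AB, AD, AE, AF, BE, BF, DE, DF, EF
  2-simplices (6): ABE, ABF, ADE, ADF, BEF, DEF

so the chain groups are C_0 ≅ Z^5, C_1 ≅ Z^9, C_2 ≅ Z^6.

The boundary map ∂_1: C_1 → C_0 sends each edge [p,q] (with p < q) to q − p.
The resulting 5×9 matrix has rank 4, and its Smith normal form has invariant factors (1,1,1,1).

The boundary map ∂_2: C_2 → C_1 maps a triangle to the signed sum of its edges. For instance
  ∂ABF = BF − AF + AB,
  ∂ADF = DF − AF + AD.
This gives a 9×6 integer matrix of rank 5; reducing to Smith normal form yields diagonal entries (1,1,1,1,1).

Reading off H_k = ker ∂_k / im ∂_{k+1}:

  H_0: rank C_0 − rank ∂_1 = 5 − 4 = 1, and the invariant factors of ∂_1 are all 1, so H_0 ≅ Z.
  H_1: rank ker ∂_1 − rank ∂_2 = (9 − 4) − 5 = 0, and the invariant factors of ∂_2 are all 1, so H_1 ≅ 0.
  H_2: rank ker ∂_2 − rank ∂_3 = (6 − 5) − 0 = 1, and there is no ∂_3, so H_2 ≅ Z.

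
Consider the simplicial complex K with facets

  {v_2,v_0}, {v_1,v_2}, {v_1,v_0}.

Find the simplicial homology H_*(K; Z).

Take the total order v_0 < v_1 < v_2 on the vertex set. Then K (dimension 1) consists of the simplices:

  0-simplices (3): [v_0], [v_1], [v_2]
  1-simplices (3): [v_0,v_1], [v_0,v_2], [v_1,v_2]

giving chain groups C_0 ≅ Z^3, C_1 ≅ Z^3.

Boundary ∂_1: C_1 → C_0 sends each edge [p,q] (with p < q) to q − p. For instance
  ∂[v_1,v_2] = [v_2] − [v_1].
As a 3×3 matrix over Z this has rank 2, with invariant factors (1,1).

From H_k ≅ ker(∂_k) / im(∂_{k+1}) we obtain:

  H_0: rank C_0 − rank ∂_1 = 3 − 2 = 1, and the invariant factors of ∂_1 are all 1, so H_0 = Z.
  H_1: rank ker ∂_1 − rank ∂_2 = (3 − 2) − 0 = 1, and there is no ∂_2, so H_1 = Z.

H_0 ≅ Z,  H_1 ≅ Z.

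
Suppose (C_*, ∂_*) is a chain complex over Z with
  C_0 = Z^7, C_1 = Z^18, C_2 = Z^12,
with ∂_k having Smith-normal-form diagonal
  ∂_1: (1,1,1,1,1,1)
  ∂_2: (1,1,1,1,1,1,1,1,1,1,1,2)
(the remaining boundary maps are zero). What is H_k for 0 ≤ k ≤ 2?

H_0: b_0 = 7 − 0 − 6 = 1; torsion from ∂_1 factors > 1: none. So H_0 = Z.
H_1: b_1 = 18 − 6 − 12 = 0; torsion from ∂_2 factors > 1: [2]. So H_1 = Z/2.
H_2: b_2 = 12 − 12 − 0 = 0; torsion from ∂_3 factors > 1: none. So H_2 = 0.

H_0 = Z,  H_1 = Z/2,  H_2 = 0.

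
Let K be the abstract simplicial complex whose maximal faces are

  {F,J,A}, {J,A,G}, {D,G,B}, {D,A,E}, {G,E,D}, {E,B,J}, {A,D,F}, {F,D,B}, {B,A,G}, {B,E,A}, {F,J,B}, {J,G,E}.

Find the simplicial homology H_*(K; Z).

Order the vertices as A < B < D < E < F < G < J. Listing each simplex with vertices in this order, K has dimension 2 with simplices:

  0-simplices (7): A, B, D, E, F, G, J
  1-simplices (18): AB, AD, AE, AF, AG, AJ, BD, BE, BF, BG, BJ, DE, DF, DG, EG, EJ, FJ, GJ
  2-simplices (12): ABE, ABG, ADE, ADF, AFJ, AGJ, BDF, BDG, BEJ, BFJ, DEG, EGJ

Hence C_0 ≅ Z^7, C_1 ≅ Z^18, C_2 ≅ Z^12.

The boundary map ∂_1: C_1 → C_0 sends each edge [p,q] (with p < q) to q − p. For instance
  ∂AE = E − A.
The resulting 7×18 matrix has rank 6, and its Smith normal form has invariant factors (1,1,1,1,1,1).

The boundary map ∂_2: C_2 → C_1 acts by ∂[p,q,r] = [q,r] − [p,r] + [p,q]. For instance
  ∂ABG = BG − AG + AB,
  ∂BDF = DF − BF + BD.
As a 18×12 matrix over Z this has rank 12, with invariant factors (1,1,1,1,1,1,1,1,1,1,1,2).

Reading off H_k = ker ∂_k / im ∂_{k+1}:

  H_0: rank C_0 − rank ∂_1 = 7 − 6 = 1, and the invariant factors of ∂_1 are all 1, so H_0 = Z.
  H_1: rank ker ∂_1 − rank ∂_2 = (18 − 6) − 12 = 0, and ∂_2 has invariant factor 2 > 1, so H_1 = Z_2.
  H_2: rank ker ∂_2 − rank ∂_3 = (12 − 12) − 0 = 0, and there is no ∂_3, so H_2 = 0.

As a check, the Euler characteristic is 7 − 18 + 12 = 1, which agrees with 1 − 0 + 0 = 1.

H_0 ≅ Z,  H_1 ≅ Z_2,  H_2 = 0.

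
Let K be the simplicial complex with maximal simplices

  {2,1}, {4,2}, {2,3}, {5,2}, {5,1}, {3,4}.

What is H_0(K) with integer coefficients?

H_0 = Z.

Fix the vertex order 1 < 2 < 3 < 4 < 5 and write every simplex with vertices in increasing order. Then dim K = 1 and the simplices of K are:

  0-simplices (5): [1], [2], [3], [4], [5]
  1-simplices (6): [1,2], [1,5], [2,3], [2,4], [2,5], [3,4]

Hence C_0 ≅ Z^5, C_1 ≅ Z^6.

∂_1: C_1 → C_0 sends each edge [p,q] (with p < q) to q − p.
The 5×6 boundary matrix has rank 4 and Smith normal form diag(1,1,1,1).

Computing H_k = (kernel of ∂_k) / (image of ∂_{k+1}):

  H_0: rank C_0 − rank ∂_1 = 5 − 4 = 1, and the invariant factors of ∂_1 are all 1, so H_0 = Z.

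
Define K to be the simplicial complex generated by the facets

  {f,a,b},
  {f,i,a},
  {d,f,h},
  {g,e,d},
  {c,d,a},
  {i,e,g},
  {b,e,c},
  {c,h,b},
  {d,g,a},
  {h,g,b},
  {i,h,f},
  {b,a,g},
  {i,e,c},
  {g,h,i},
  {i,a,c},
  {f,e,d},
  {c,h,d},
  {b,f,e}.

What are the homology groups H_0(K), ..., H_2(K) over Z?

Take the total order a < b < c < d < e < f < g < h < i on the vertex set. Then K (dimension 2) consists of the simplices:

  0-simplices (9): a, b, c, d, e, f, g, h, i
  1-simplices (27): ab, ac, ad, af, ag, ai, bc, be, bf, bg, bh, cd, ce, ch, ci, de, df, dg, dh, ef, eg, ei, fh, fi, gh, gi, hi
  2-simplices (18): abf, abg, acd, aci, adg, afi, bce, bch, bef, bgh, cdh, cei, def, deg, dfh, egi, fhi, ghi

Hence C_0 ≅ Z^9, C_1 ≅ Z^27, C_2 ≅ Z^18.

∂_1: C_1 → C_0 is given by ∂[p,q] = [q] − [p]. For instance
  ∂de = e − d.
This gives a 9×27 integer matrix of rank 8; reducing to Smith normal form yields diagonal entries (1,1,1,1,1,1,1,1).

Boundary ∂_2: C_2 → C_1 maps a triangle to the signed sum of its edges. For instance
  ∂egi = gi − ei + eg,
  ∂adg = dg − ag + ad.
The resulting 27×18 matrix has rank 17, and its Smith normal form has invariant factors (1,1,1,1,1,1,1,1,1,1,1,1,1,1,1,1,1).

Now H_k = ker ∂_k / im ∂_{k+1}, so:

  H_0: rank C_0 − rank ∂_1 = 9 − 8 = 1, and the invariant factors of ∂_1 are all 1, so H_0 ≅ Z.
  H_1: rank ker ∂_1 − rank ∂_2 = (27 − 8) − 17 = 2, and the invariant factors of ∂_2 are all 1, so H_1 ≅ Z^2.
  H_2: rank ker ∂_2 − rank ∂_3 = (18 − 17) − 0 = 1, and there is no ∂_3, so H_2 ≅ Z.

(K is a triangulation of the torus T^2.)

H_0 = Z,  H_1 = Z^2,  H_2 = Z.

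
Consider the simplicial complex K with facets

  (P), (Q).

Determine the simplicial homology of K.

Take the total order P < Q on the vertex set. Then K (dimension 0) consists of the simplices:

  0-simplices (2): P, Q

giving chain groups C_0 ≅ Z^2.

From H_k ≅ ker(∂_k) / im(∂_{k+1}) we obtain:

  H_0: rank C_0 − rank ∂_1 = 2 − 0 = 2, and there is no ∂_1, so H_0 ≅ Z^2.

(K is a triangulation of a set of 2 points.)

H_0 = Z^2.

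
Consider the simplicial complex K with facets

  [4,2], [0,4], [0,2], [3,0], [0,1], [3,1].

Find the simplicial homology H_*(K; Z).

We work with the vertex ordering 0 < 1 < 2 < 3 < 4. The simplices of K, each written with vertices in increasing order, are:

  0-simplices (5): [0], [1], [2], [3], [4]
  1-simplices (6): [0,1], [0,2], [0,3], [0,4], [1,3], [2,4]

Hence C_0 ≅ Z^5, C_1 ≅ Z^6.

∂_1: C_1 → C_0 maps an edge to its endpoints' difference, ∂[p,q] = q − p.
This gives a 5×6 integer matrix of rank 4; reducing to Smith normal form yields diagonal entries (1,1,1,1).

Reading off H_k = ker ∂_k / im ∂_{k+1}:

  H_0: rank C_0 − rank ∂_1 = 5 − 4 = 1, and the invariant factors of ∂_1 are all 1, so H_0 ≅ Z.
  H_1: rank ker ∂_1 − rank ∂_2 = (6 − 4) − 0 = 2, and there is no ∂_2, so H_1 ≅ Z^2.

As a check, the Euler characteristic is 5 − 6 = -1, which agrees with 1 − 2 = -1.

H_0 ≅ Z,  H_1 ≅ Z^2.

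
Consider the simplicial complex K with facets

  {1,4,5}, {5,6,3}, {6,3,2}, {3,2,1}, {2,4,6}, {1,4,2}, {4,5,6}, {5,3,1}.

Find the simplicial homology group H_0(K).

K has 6 vertices, 12 edges, 8 triangles.
rank ∂_0 = 0, rank ∂_1 = 5 ⇒ b_0 = 6 − 0 − 5 = 1; all invariant factors of ∂_1 are 1 so no torsion. So H_0 ≅ Z.

H_0 ≅ Z.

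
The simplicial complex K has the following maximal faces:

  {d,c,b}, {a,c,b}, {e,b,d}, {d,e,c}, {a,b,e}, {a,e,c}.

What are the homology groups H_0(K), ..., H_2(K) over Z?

Order the vertices as a < b < c < d < e. Listing each simplex with vertices in this order, K has dimension 2 with simplices:

  0-simplices (5): a, b, c, d, e
  1-simplices (9): ab, ac, ae, bc, bd, be, cd, ce, de
  2-simplices (6): abc, abe, ace, bcd, bde, cde

giving chain groups C_0 ≅ Z^5, C_1 ≅ Z^9, C_2 ≅ Z^6.

Boundary ∂_1: C_1 → C_0 maps an edge to its endpoints' difference, ∂[p,q] = q − p.
As a 5×9 matrix over Z this has rank 4, with invariant factors (1,1,1,1).

∂_2: C_2 → C_1 sends each 2-simplex [p,q,r] to [q,r] − [p,r] + [p,q]. For instance
  ∂ace = ce − ae + ac,
  ∂abe = be − ae + ab.
The resulting 9×6 matrix has rank 5, and its Smith normal form has invariant factors (1,1,1,1,1).

From H_k ≅ ker(∂_k) / im(∂_{k+1}) we obtain:

  H_0: rank C_0 − rank ∂_1 = 5 − 4 = 1, and the invariant factors of ∂_1 are all 1, so H_0 ≅ Z.
  H_1: rank ker ∂_1 − rank ∂_2 = (9 − 4) − 5 = 0, and the invariant factors of ∂_2 are all 1, so H_1 ≅ 0.
  H_2: rank ker ∂_2 − rank ∂_3 = (6 − 5) − 0 = 1, and there is no ∂_3, so H_2 ≅ Z.

H_0 = Z,  H_1 = 0,  H_2 = Z.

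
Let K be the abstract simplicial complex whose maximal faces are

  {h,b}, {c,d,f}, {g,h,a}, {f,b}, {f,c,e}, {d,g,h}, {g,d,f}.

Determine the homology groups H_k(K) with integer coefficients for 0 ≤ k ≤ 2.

Order the vertices as a < b < c < d < e < f < g < h. Listing each simplex with vertices in this order, K has dimension 2 with simplices:

  0-simplices (8): a, b, c, d, e, f, g, h
  1-simplices (13): ag, ah, bf, bh, cd, ce, cf, df, dg, dh, ef, fg, gh
  2-simplices (5): agh, cdf, cef, dfg, dgh

so the chain groups are C_0 ≅ Z^8, C_1 ≅ Z^13, C_2 ≅ Z^5.

∂_1: C_1 → C_0 sends each edge [p,q] (with p < q) to q − p. For instance
  ∂gh = h − g.
As a 8×13 matrix over Z this has rank 7, with invariant factors (1,1,1,1,1,1,1).

Boundary ∂_2: C_2 → C_1 acts by ∂[p,q,r] = [q,r] − [p,r] + [p,q]. For instance
  ∂cef = ef − cf + ce,
  ∂dfg = fg − dg + df.
The 13×5 boundary matrix has rank 5 and Smith normal form diag(1,1,1,1,1).

From H_k ≅ ker(∂_k) / im(∂_{k+1}) we obtain:

  H_0: rank C_0 − rank ∂_1 = 8 − 7 = 1, and the invariant factors of ∂_1 are all 1, so H_0 ≅ Z.
  H_1: rank ker ∂_1 − rank ∂_2 = (13 − 7) − 5 = 1, and the invariant factors of ∂_2 are all 1, so H_1 ≅ Z.
  H_2: rank ker ∂_2 − rank ∂_3 = (5 − 5) − 0 = 0, and there is no ∂_3, so H_2 ≅ 0.

As a check, the Euler characteristic is 8 − 13 + 5 = 0, which agrees with 1 − 1 + 0 = 0.

H_0 = Z,  H_1 = Z,  H_2 = 0.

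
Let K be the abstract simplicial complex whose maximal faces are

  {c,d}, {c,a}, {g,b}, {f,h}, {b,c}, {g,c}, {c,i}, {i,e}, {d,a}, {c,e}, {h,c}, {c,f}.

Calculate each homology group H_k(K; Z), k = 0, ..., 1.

H_0 ≅ Z,  H_1 ≅ Z^4.

We work with the vertex ordering a < b < c < d < e < f < g < h < i. The simplices of K, each written with vertices in increasing order, are:

  0-simplices (9): a, b, c, d, e, f, g, h, i
  1-simplices (12): ac, ad, bc, bg, cd, ce, cf, cg, ch, ci, ei, fh

Hence C_0 ≅ Z^9, C_1 ≅ Z^12.

∂_1: C_1 → C_0 is given by ∂[p,q] = [q] − [p]. For instance
  ∂cg = g − c.
As a 9×12 matrix over Z this has rank 8, with invariant factors (1,1,1,1,1,1,1,1).

Now H_k = ker ∂_k / im ∂_{k+1}, so:

  H_0: rank C_0 − rank ∂_1 = 9 − 8 = 1, and the invariant factors of ∂_1 are all 1, so H_0 ≅ Z.
  H_1: rank ker ∂_1 − rank ∂_2 = (12 − 8) − 0 = 4, and there is no ∂_2, so H_1 ≅ Z^4.

As a check, the Euler characteristic is 9 − 12 = -3, which agrees with 1 − 4 = -3.
(K is a triangulation of a wedge of 4 circles.)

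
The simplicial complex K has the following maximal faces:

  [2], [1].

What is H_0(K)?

We work with the vertex ordering 1 < 2. The simplices of K, each written with vertices in increasing order, are:

  0-simplices (2): [1], [2]

Hence C_0 ≅ Z^2.

Computing H_k = (kernel of ∂_k) / (image of ∂_{k+1}):

  H_0: rank C_0 − rank ∂_1 = 2 − 0 = 2, and there is no ∂_1, so H_0 = Z^2.

(K is a triangulation of a set of 2 points.)

H_0 = Z^2.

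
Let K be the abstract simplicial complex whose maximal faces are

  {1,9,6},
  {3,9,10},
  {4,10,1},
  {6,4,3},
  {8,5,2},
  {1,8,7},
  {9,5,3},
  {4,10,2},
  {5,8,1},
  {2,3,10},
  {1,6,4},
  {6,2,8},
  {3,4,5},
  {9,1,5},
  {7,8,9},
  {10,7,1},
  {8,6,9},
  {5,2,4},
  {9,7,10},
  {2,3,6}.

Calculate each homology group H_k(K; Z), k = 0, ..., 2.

H_0 ≅ Z,  H_1 ≅ Z ⊕ Z/2,  H_2 = 0.

We work with the vertex ordering 1 < 2 < 3 < 4 < 5 < 6 < 7 < 8 < 9 < 10. The simplices of K, each written with vertices in increasing order, are:

  0-simplices (10): [1], [2], [3], [4], [5], [6], [7], [8], [9], [10]
  1-simplices (30): (30 of them)
  2-simplices (20): (20 of them)

so the chain groups are C_0 ≅ Z^10, C_1 ≅ Z^30, C_2 ≅ Z^20.

Boundary ∂_1: C_1 → C_0 is given by ∂[p,q] = [q] − [p]. For instance
  ∂[3,9] = [9] − [3].
As a 10×30 matrix over Z this has rank 9, with invariant factors (1,1,1,1,1,1,1,1,1).

∂_2: C_2 → C_1 maps a triangle to the signed sum of its edges. For instance
  ∂[1,6,9] = [6,9] − [1,9] + [1,6],
  ∂[2,5,8] = [5,8] − [2,8] + [2,5].
The resulting 30×20 matrix has rank 20, and its Smith normal form has invariant factors (1,1,1,1,1,1,1,1,1,1,1,1,1,1,1,1,1,1,1,2).

Reading off H_k = ker ∂_k / im ∂_{k+1}:

  H_0: rank C_0 − rank ∂_1 = 10 − 9 = 1, and the invariant factors of ∂_1 are all 1, so H_0 = Z.
  H_1: rank ker ∂_1 − rank ∂_2 = (30 − 9) − 20 = 1, and ∂_2 has invariant factor 2 > 1, so H_1 = Z ⊕ Z/2.
  H_2: rank ker ∂_2 − rank ∂_3 = (20 − 20) − 0 = 0, and there is no ∂_3, so H_2 = 0.

(K is a triangulation of the Klein bottle.)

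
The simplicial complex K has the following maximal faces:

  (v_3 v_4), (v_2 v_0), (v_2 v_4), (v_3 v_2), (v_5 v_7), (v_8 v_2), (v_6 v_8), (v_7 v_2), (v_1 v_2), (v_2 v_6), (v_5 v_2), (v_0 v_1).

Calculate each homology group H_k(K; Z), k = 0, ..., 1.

Fix the vertex order v_0 < v_1 < v_2 < v_3 < v_4 < v_5 < v_6 < v_7 < v_8 and write every simplex with vertices in increasing order. Then dim K = 1 and the simplices of K are:

  0-simplices (9): [v_0], [v_1], [v_2], [v_3], [v_4], [v_5], [v_6], [v_7], [v_8]
  1-simplices (12): [v_0,v_1], [v_0,v_2], [v_1,v_2], [v_2,v_3], [v_2,v_4], [v_2,v_5], [v_2,v_6], [v_2,v_7], [v_2,v_8], [v_3,v_4], [v_5,v_7], [v_6,v_8]

giving chain groups C_0 ≅ Z^9, C_1 ≅ Z^12.

Boundary ∂_1: C_1 → C_0 is given by ∂[p,q] = [q] − [p]. For instance
  ∂[v_2,v_5] = [v_5] − [v_2].
This gives a 9×12 integer matrix of rank 8; reducing to Smith normal form yields diagonal entries (1,1,1,1,1,1,1,1).

Now H_k = ker ∂_k / im ∂_{k+1}, so:

  H_0: rank C_0 − rank ∂_1 = 9 − 8 = 1, and the invariant factors of ∂_1 are all 1, so H_0 ≅ Z.
  H_1: rank ker ∂_1 − rank ∂_2 = (12 − 8) − 0 = 4, and there is no ∂_2, so H_1 ≅ Z^4.

As a check, the Euler characteristic is 9 − 12 = -3, which agrees with 1 − 4 = -3.

H_0 = Z,  H_1 = Z^4.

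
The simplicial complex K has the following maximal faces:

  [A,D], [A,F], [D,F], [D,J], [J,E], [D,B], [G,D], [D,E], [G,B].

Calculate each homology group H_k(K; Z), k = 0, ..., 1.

We work with the vertex ordering A < B < D < E < F < G < J. The simplices of K, each written with vertices in increasing order, are:

  0-simplices (7): A, B, D, E, F, G, J
  1-simplices (9): AD, AF, BD, BG, DE, DF, DG, DJ, EJ

so the chain groups are C_0 ≅ Z^7, C_1 ≅ Z^9.

∂_1: C_1 → C_0 maps an edge to its endpoints' difference, ∂[p,q] = q − p. For instance
  ∂BG = G − B.
This gives a 7×9 integer matrix of rank 6; reducing to Smith normal form yields diagonal entries (1,1,1,1,1,1).

Computing H_k = (kernel of ∂_k) / (image of ∂_{k+1}):

  H_0: rank C_0 − rank ∂_1 = 7 − 6 = 1, and the invariant factors of ∂_1 are all 1, so H_0 = Z.
  H_1: rank ker ∂_1 − rank ∂_2 = (9 − 6) − 0 = 3, and there is no ∂_2, so H_1 = Z^3.

As a check, the Euler characteristic is 7 − 9 = -2, which agrees with 1 − 3 = -2.

H_0 = Z,  H_1 = Z^3.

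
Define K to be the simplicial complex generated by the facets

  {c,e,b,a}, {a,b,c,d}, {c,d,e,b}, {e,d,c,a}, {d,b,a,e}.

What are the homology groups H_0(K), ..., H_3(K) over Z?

H_0 ≅ Z,  H_1 = 0,  H_2 = 0,  H_3 ≅ Z.

K has 5 vertices, 10 edges, 10 triangles, 5 3-simplices.
rank ∂_0 = 0, rank ∂_1 = 4 ⇒ b_0 = 5 − 0 − 4 = 1; all invariant factors of ∂_1 are 1 so no torsion. So H_0 = Z.
rank ∂_1 = 4, rank ∂_2 = 6 ⇒ b_1 = 10 − 4 − 6 = 0; all invariant factors of ∂_2 are 1 so no torsion. So H_1 = 0.
rank ∂_2 = 6, rank ∂_3 = 4 ⇒ b_2 = 10 − 6 − 4 = 0; all invariant factors of ∂_3 are 1 so no torsion. So H_2 = 0.
rank ∂_3 = 4, rank ∂_4 = 0 ⇒ b_3 = 5 − 4 − 0 = 1. So H_3 = Z.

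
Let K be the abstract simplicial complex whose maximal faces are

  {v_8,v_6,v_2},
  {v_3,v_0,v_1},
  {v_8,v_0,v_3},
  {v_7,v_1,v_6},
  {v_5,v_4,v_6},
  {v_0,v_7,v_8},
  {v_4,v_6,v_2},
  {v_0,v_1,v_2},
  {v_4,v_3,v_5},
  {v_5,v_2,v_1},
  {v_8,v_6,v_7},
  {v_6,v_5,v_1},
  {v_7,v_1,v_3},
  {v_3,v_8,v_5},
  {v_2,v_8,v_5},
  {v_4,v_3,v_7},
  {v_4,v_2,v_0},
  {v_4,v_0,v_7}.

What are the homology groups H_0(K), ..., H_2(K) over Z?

H_0 ≅ Z,  H_1 ≅ Z ⊕ Z/2Z,  H_2 = 0.

Fix the vertex order v_0 < v_1 < v_2 < v_3 < v_4 < v_5 < v_6 < v_7 < v_8 and write every simplex with vertices in increasing order. Then dim K = 2 and the simplices of K are:

  0-simplices (9): [v_0], [v_1], [v_2], [v_3], [v_4], [v_5], [v_6], [v_7], [v_8]
  1-simplices (27): (27 of them)
  2-simplices (18): (18 of them)

so the chain groups are C_0 ≅ Z^9, C_1 ≅ Z^27, C_2 ≅ Z^18.

Boundary ∂_1: C_1 → C_0 maps an edge to its endpoints' difference, ∂[p,q] = q − p.
This gives a 9×27 integer matrix of rank 8; reducing to Smith normal form yields diagonal entries (1,1,1,1,1,1,1,1).

Boundary ∂_2: C_2 → C_1 sends each 2-simplex [p,q,r] to [q,r] − [p,r] + [p,q]. For instance
  ∂[v_6,v_7,v_8] = [v_7,v_8] − [v_6,v_8] + [v_6,v_7],
  ∂[v_2,v_6,v_8] = [v_6,v_8] − [v_2,v_8] + [v_2,v_6].
As a 27×18 matrix over Z this has rank 18, with invariant factors (1,1,1,1,1,1,1,1,1,1,1,1,1,1,1,1,1,2).

Computing H_k = (kernel of ∂_k) / (image of ∂_{k+1}):

  H_0: rank C_0 − rank ∂_1 = 9 − 8 = 1, and the invariant factors of ∂_1 are all 1, so H_0 ≅ Z.
  H_1: rank ker ∂_1 − rank ∂_2 = (27 − 8) − 18 = 1, and ∂_2 has invariant factor 2 > 1, so H_1 ≅ Z ⊕ Z/2Z.
  H_2: rank ker ∂_2 − rank ∂_3 = (18 − 18) − 0 = 0, and there is no ∂_3, so H_2 ≅ 0.

(K is a triangulation of the Klein bottle.)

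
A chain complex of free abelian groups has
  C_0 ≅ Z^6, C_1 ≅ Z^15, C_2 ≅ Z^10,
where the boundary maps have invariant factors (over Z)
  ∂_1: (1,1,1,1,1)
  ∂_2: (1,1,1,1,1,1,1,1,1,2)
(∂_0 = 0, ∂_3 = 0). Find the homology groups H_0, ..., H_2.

H_0: b_0 = 6 − 0 − 5 = 1; torsion from ∂_1 factors > 1: none. So H_0 = Z.
H_1: b_1 = 15 − 5 − 10 = 0; torsion from ∂_2 factors > 1: [2]. So H_1 = Z/2Z.
H_2: b_2 = 10 − 10 − 0 = 0; torsion from ∂_3 factors > 1: none. So H_2 = 0.

H_0 = Z,  H_1 = Z/2Z,  H_2 = 0.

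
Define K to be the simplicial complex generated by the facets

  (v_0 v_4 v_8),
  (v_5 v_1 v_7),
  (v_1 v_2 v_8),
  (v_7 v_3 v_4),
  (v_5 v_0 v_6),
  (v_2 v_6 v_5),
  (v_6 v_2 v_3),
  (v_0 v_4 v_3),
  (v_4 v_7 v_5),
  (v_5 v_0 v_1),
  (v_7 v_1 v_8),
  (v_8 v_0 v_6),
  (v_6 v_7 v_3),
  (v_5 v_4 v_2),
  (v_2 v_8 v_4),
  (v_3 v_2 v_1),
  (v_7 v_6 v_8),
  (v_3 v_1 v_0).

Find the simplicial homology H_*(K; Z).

Order the vertices as v_0 < v_1 < v_2 < v_3 < v_4 < v_5 < v_6 < v_7 < v_8. Listing each simplex with vertices in this order, K has dimension 2 with simplices:

  0-simplices (9): [v_0], [v_1], [v_2], [v_3], [v_4], [v_5], [v_6], [v_7], [v_8]
  1-simplices (27): (27 of them)
  2-simplices (18): (18 of them)

giving chain groups C_0 ≅ Z^9, C_1 ≅ Z^27, C_2 ≅ Z^18.

∂_1: C_1 → C_0 sends each edge [p,q] (with p < q) to q − p. For instance
  ∂[v_1,v_5] = [v_5] − [v_1].
As a 9×27 matrix over Z this has rank 8, with invariant factors (1,1,1,1,1,1,1,1).

∂_2: C_2 → C_1 sends each 2-simplex [p,q,r] to [q,r] − [p,r] + [p,q]. For instance
  ∂[v_2,v_4,v_8] = [v_4,v_8] − [v_2,v_8] + [v_2,v_4],
  ∂[v_0,v_1,v_5] = [v_1,v_5] − [v_0,v_5] + [v_0,v_1].
The 27×18 boundary matrix has rank 17 and Smith normal form diag(1,1,1,1,1,1,1,1,1,1,1,1,1,1,1,1,1).

From H_k ≅ ker(∂_k) / im(∂_{k+1}) we obtain:

  H_0: rank C_0 − rank ∂_1 = 9 − 8 = 1, and the invariant factors of ∂_1 are all 1, so H_0 = Z.
  H_1: rank ker ∂_1 − rank ∂_2 = (27 − 8) − 17 = 2, and the invariant factors of ∂_2 are all 1, so H_1 = Z^2.
  H_2: rank ker ∂_2 − rank ∂_3 = (18 − 17) − 0 = 1, and there is no ∂_3, so H_2 = Z.

As a check, the Euler characteristic is 9 − 27 + 18 = 0, which agrees with 1 − 2 + 1 = 0.
(K is a triangulation of the torus T^2.)

H_0 ≅ Z,  H_1 ≅ Z^2,  H_2 ≅ Z.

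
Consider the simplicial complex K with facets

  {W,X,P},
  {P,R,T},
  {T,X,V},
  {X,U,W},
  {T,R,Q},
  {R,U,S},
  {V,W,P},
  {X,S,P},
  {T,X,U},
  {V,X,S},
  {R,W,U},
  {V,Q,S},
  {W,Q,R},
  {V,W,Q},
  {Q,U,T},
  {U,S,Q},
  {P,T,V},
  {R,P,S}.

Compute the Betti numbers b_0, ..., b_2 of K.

Take the total order P < Q < R < S < T < U < V < W < X on the vertex set. Then K (dimension 2) consists of the simplices:

  0-simplices (9): P, Q, R, S, T, U, V, W, X
  1-simplices (27): PR, PS, PT, PV, PW, PX, QR, QS, QT, QU, QV, QW, RS, RT, RU, RW, SU, SV, SX, TU, TV, TX, UW, UX, VW, VX, WX
  2-simplices (18): PRS, PRT, PSX, PTV, PVW, PWX, QRT, QRW, QSU, QSV, QTU, QVW, RSU, RUW, SVX, TUX, TVX, UWX

Hence C_0 ≅ Z^9, C_1 ≅ Z^27, C_2 ≅ Z^18.

The boundary map ∂_1: C_1 → C_0 is given by ∂[p,q] = [q] − [p]. For instance
  ∂TU = U − T.
This gives a 9×27 integer matrix of rank 8; reducing to Smith normal form yields diagonal entries (1,1,1,1,1,1,1,1).

The boundary map ∂_2: C_2 → C_1 maps a triangle to the signed sum of its edges. For instance
  ∂PVW = VW − PW + PV,
  ∂UWX = WX − UX + UW.
This gives a 27×18 integer matrix of rank 18; reducing to Smith normal form yields diagonal entries (1,1,1,1,1,1,1,1,1,1,1,1,1,1,1,1,1,2).

Now H_k = ker ∂_k / im ∂_{k+1}, so:

  H_0: rank C_0 − rank ∂_1 = 9 − 8 = 1, and the invariant factors of ∂_1 are all 1, so H_0 = Z.
  H_1: rank ker ∂_1 − rank ∂_2 = (27 − 8) − 18 = 1, and ∂_2 has invariant factor 2 > 1, so H_1 = Z ⊕ Z_2.
  H_2: rank ker ∂_2 − rank ∂_3 = (18 − 18) − 0 = 0, and there is no ∂_3, so H_2 = 0.

As a check, the Euler characteristic is 9 − 27 + 18 = 0, which agrees with 1 − 1 + 0 = 0.

Hence the Betti numbers are b_0 = 1, b_1 = 1, b_2 = 0.

b_0 = 1, b_1 = 1, b_2 = 0.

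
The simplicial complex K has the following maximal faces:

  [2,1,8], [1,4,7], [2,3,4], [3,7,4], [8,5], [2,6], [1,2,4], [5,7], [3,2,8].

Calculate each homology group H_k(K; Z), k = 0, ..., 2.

K has 8 vertices, 14 edges, 6 triangles.
rank ∂_0 = 0, rank ∂_1 = 7 ⇒ b_0 = 8 − 0 − 7 = 1; all invariant factors of ∂_1 are 1 so no torsion. So H_0 = Z.
rank ∂_1 = 7, rank ∂_2 = 6 ⇒ b_1 = 14 − 7 − 6 = 1; all invariant factors of ∂_2 are 1 so no torsion. So H_1 = Z.
rank ∂_2 = 6, rank ∂_3 = 0 ⇒ b_2 = 6 − 6 − 0 = 0. So H_2 = 0.

H_0 = Z,  H_1 = Z,  H_2 = 0.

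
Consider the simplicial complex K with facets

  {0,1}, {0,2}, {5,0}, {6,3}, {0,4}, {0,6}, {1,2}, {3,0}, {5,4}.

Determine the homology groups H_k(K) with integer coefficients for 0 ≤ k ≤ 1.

Order the vertices as 0 < 1 < 2 < 3 < 4 < 5 < 6. Listing each simplex with vertices in this order, K has dimension 1 with simplices:

  0-simplices (7): [0], [1], [2], [3], [4], [5], [6]
  1-simplices (9): [0,1], [0,2], [0,3], [0,4], [0,5], [0,6], [1,2], [3,6], [4,5]

Hence C_0 ≅ Z^7, C_1 ≅ Z^9.

∂_1: C_1 → C_0 sends each edge [p,q] (with p < q) to q − p. For instance
  ∂[0,1] = [1] − [0].
As a 7×9 matrix over Z this has rank 6, with invariant factors (1,1,1,1,1,1).

From H_k ≅ ker(∂_k) / im(∂_{k+1}) we obtain:

  H_0: rank C_0 − rank ∂_1 = 7 − 6 = 1, and the invariant factors of ∂_1 are all 1, so H_0 = Z.
  H_1: rank ker ∂_1 − rank ∂_2 = (9 − 6) − 0 = 3, and there is no ∂_2, so H_1 = Z^3.

As a check, the Euler characteristic is 7 − 9 = -2, which agrees with 1 − 3 = -2.

H_0 ≅ Z,  H_1 ≅ Z^3.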